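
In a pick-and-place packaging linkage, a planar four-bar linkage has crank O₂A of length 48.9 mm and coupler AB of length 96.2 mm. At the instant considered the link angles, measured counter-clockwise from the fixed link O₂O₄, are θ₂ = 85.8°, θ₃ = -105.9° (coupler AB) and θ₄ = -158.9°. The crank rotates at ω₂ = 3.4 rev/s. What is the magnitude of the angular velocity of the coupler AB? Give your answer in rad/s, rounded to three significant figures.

12.3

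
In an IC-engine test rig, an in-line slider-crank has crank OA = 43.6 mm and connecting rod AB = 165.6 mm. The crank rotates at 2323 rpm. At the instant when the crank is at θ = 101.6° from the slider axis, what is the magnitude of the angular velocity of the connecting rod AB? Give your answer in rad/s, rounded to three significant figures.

13.3

ω = 243.3 rad/s (converted from 2323 rpm).
The rod makes angle φ with the slider axis where L sinφ = r sinθ; differentiating, L cosφ·φ̇ = r ω cosθ.
L cosφ = √(L² − r² sin²θ) = 0.16 m.
|ω_rod| = r ω |cosθ| / √(L² − r² sin²θ) = 0.0436·243.3·0.20108/0.16 = 13.33 rad/s.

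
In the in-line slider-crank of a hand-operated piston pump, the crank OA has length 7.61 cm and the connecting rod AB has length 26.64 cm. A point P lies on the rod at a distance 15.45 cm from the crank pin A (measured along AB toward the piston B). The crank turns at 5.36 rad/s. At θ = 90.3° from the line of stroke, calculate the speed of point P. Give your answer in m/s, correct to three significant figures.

0.408

ω = 5.36 rad/s.  Crank-pin speed |V_A| = rω = 0.4079 m/s, perpendicular to OA.
Rod angle: sinφ = −(r/L) sinθ ⇒ φ = -16.598°; ω_rod = −rω cosθ/√(L²−r²sin²θ) = +0.0083656 rad/s.
V_P = V_A + ω_rod × AP, with AP = 0.1545 m along the rod.
Components: V_Px = −rω sinθ − a·ω_rod·sinφ = -0.40752 m/s;  V_Py = rω cosθ + a·ω_rod·cosφ = -0.0008971 m/s.
|V_P| = √(V_Px² + V_Py²) = 0.40752 m/s.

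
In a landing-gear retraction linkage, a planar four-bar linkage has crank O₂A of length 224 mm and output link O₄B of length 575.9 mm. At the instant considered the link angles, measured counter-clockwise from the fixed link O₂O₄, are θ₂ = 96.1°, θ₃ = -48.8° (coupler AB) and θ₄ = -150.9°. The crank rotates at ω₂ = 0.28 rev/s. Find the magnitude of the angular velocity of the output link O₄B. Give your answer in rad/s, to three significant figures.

0.402

ω₂ = 1.759 rad/s (from 0.28 rev/s).
Differentiating the loop-closure r₂e^{iθ₂}+r₃e^{iθ₃}=r₁+r₄e^{iθ₄} gives r₂ω₂e^{iθ₂}+r₃ω₃e^{iθ₃}=r₄ω₄e^{iθ₄}.
Eliminating the other unknown: ω₄ = r₂ω₂ sin(θ₂−θ₃) / [r₄ sin(θ₄−θ₃)].
Numerator sine = +0.57501; denominator sine = -0.97778.
Result = 0.224·1.759·(+0.57501) / (0.5759·(-0.97778)) = -0.40241 rad/s; magnitude 0.40241 rad/s.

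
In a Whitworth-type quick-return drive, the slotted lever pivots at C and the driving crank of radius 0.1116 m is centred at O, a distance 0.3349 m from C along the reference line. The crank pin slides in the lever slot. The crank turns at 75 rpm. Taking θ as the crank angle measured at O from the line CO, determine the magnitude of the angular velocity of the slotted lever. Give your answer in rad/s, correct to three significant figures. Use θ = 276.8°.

ω = 7.854 rad/s (from 75 rpm).
Crank pin A relative to C: A = (d + r cosθ, r sinθ); lever angle φ = atan2(r sinθ, d + r cosθ).
Differentiating tanφ: φ̇ = rω(d cosθ + r)/(d² + r² + 2dr cosθ).
d² + r² + 2dr cosθ = |CA|² = 0.133463 m²;  d cosθ + r = +0.15125 m.
|ω_lever| = |0.1116·7.854·+0.15125| / 0.133463 = 0.99334 rad/s.

0.993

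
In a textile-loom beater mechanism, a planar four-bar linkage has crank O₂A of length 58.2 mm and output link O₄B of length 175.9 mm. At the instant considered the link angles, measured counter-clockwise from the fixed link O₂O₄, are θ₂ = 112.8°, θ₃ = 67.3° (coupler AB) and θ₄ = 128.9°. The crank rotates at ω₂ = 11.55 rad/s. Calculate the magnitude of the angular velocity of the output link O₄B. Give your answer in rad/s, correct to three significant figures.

ω₂ = 11.55 rad/s
Differentiating the loop-closure r₂e^{iθ₂}+r₃e^{iθ₃}=r₁+r₄e^{iθ₄} gives r₂ω₂e^{iθ₂}+r₃ω₃e^{iθ₃}=r₄ω₄e^{iθ₄}.
Eliminating the other unknown: ω₄ = r₂ω₂ sin(θ₂−θ₃) / [r₄ sin(θ₄−θ₃)].
Numerator sine = +0.71325; denominator sine = +0.87965.
Result = 0.0582·11.55·(+0.71325) / (0.1759·(+0.87965)) = +3.0986 rad/s; magnitude 3.0986 rad/s.

3.10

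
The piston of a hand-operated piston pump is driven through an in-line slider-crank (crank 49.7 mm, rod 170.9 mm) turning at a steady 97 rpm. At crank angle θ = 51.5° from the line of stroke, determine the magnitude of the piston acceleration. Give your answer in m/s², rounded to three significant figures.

ω = 2π·97/60 = 10.16 rad/s
x(θ) = r cosθ + √(L² − r² sin²θ); with ω constant, a = ω²·d²x/dθ².
d²x/dθ² = −r cosθ − r²(cos2θ)/√u − r⁴ sin²2θ/(4u^{3/2}),  u = L² − r² sin²θ = 0.0276939 m².
Substituting r = 0.0497 m, L = 0.1709 m, θ = 51.5°: d²x/dθ² = -0.027914 m.
a = ω²·d²x/dθ² = (10.16)²·(-0.027914) = -2.8802 m/s²;  |a| = 2.8802 m/s².

2.88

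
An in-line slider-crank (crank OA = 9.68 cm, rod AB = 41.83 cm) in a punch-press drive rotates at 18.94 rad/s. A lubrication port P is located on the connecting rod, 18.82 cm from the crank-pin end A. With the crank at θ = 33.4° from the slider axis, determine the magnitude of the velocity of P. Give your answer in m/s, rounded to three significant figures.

ω = 18.94 rad/s.  Crank-pin speed |V_A| = rω = 1.8334 m/s, perpendicular to OA.
Rod angle: sinφ = −(r/L) sinθ ⇒ φ = -7.319°; ω_rod = −rω cosθ/√(L²−r²sin²θ) = -3.6892 rad/s.
V_P = V_A + ω_rod × AP, with AP = 0.1882 m along the rod.
Components: V_Px = −rω sinθ − a·ω_rod·sinφ = -1.0977 m/s;  V_Py = rω cosθ + a·ω_rod·cosφ = +0.84196 m/s.
|V_P| = √(V_Px² + V_Py²) = 1.3834 m/s.

1.38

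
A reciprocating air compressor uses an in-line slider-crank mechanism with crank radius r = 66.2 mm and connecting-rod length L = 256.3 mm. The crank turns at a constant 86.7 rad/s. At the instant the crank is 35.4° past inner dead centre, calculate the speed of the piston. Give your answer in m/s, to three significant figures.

4.03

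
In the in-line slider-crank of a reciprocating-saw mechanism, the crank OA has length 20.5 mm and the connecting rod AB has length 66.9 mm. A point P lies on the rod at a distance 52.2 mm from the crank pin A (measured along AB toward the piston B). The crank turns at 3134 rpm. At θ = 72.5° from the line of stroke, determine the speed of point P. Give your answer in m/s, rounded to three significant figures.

6.91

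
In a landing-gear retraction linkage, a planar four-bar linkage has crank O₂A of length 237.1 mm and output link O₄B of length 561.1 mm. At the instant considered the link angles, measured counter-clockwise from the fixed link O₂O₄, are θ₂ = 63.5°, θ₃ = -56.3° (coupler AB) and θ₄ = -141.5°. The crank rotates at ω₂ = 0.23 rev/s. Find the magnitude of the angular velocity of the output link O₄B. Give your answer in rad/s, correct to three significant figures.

ω₂ = 1.445 rad/s (from 0.23 rev/s).
Differentiating the loop-closure r₂e^{iθ₂}+r₃e^{iθ₃}=r₁+r₄e^{iθ₄} gives r₂ω₂e^{iθ₂}+r₃ω₃e^{iθ₃}=r₄ω₄e^{iθ₄}.
Eliminating the other unknown: ω₄ = r₂ω₂ sin(θ₂−θ₃) / [r₄ sin(θ₄−θ₃)].
Numerator sine = +0.86777; denominator sine = -0.99649.
Result = 0.2371·1.445·(+0.86777) / (0.5611·(-0.99649)) = -0.53177 rad/s; magnitude 0.53177 rad/s.

0.532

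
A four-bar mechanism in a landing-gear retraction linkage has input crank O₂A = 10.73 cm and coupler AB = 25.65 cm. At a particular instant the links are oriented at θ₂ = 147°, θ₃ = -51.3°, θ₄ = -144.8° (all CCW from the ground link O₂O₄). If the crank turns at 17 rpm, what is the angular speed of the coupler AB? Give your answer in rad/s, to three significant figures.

ω₂ = 1.78 rad/s (from 17 rpm).
Differentiating the loop-closure r₂e^{iθ₂}+r₃e^{iθ₃}=r₁+r₄e^{iθ₄} gives r₂ω₂e^{iθ₂}+r₃ω₃e^{iθ₃}=r₄ω₄e^{iθ₄}.
Eliminating the other unknown: ω₃ = r₂ω₂ sin(θ₄−θ₂) / [r₃ sin(θ₃−θ₄)].
Numerator sine = +0.92849; denominator sine = +0.99813.
Result = 0.1073·1.78·(+0.92849) / (0.2565·(+0.99813)) = +0.69275 rad/s; magnitude 0.69275 rad/s.

0.693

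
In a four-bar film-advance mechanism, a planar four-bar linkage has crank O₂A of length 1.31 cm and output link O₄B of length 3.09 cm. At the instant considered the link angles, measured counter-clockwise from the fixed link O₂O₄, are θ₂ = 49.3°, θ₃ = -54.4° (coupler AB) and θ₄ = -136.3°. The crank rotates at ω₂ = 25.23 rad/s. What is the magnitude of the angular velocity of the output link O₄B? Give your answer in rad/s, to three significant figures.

ω₂ = 25.23 rad/s
Differentiating the loop-closure r₂e^{iθ₂}+r₃e^{iθ₃}=r₁+r₄e^{iθ₄} gives r₂ω₂e^{iθ₂}+r₃ω₃e^{iθ₃}=r₄ω₄e^{iθ₄}.
Eliminating the other unknown: ω₄ = r₂ω₂ sin(θ₂−θ₃) / [r₄ sin(θ₄−θ₃)].
Numerator sine = +0.97155; denominator sine = -0.99002.
Result = 0.0131·25.23·(+0.97155) / (0.0309·(-0.99002)) = -10.497 rad/s; magnitude 10.497 rad/s.

10.5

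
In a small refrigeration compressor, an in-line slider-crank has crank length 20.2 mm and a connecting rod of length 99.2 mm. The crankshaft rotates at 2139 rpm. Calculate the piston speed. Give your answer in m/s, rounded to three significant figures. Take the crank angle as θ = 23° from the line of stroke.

ω = 2π·2139/60 = 224 rad/s
For an in-line slider-crank, x = r cosθ + √(L² − r² sin²θ), so v = −rω sinθ·[1 + r cosθ/√(L² − r² sin²θ)].
With r = 0.0202 m, L = 0.0992 m, θ = 23°: √(L² − r² sin²θ) = 0.098886 m.
v = −0.0202·224·0.39073·[1 + 0.0202·0.92050/0.098886] = -2.1004 m/s.
|v| = 2.1004 m/s.

2.10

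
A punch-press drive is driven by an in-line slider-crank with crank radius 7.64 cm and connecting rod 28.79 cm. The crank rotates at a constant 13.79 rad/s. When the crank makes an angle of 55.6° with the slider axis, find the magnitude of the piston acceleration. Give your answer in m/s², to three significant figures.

ω = 13.79 rad/s
x(θ) = r cosθ + √(L² − r² sin²θ); with ω constant, a = ω²·d²x/dθ².
d²x/dθ² = −r cosθ − r²(cos2θ)/√u − r⁴ sin²2θ/(4u^{3/2}),  u = L² − r² sin²θ = 0.0789125 m².
Substituting r = 0.0764 m, L = 0.2879 m, θ = 55.6°: d²x/dθ² = -0.035983 m.
a = ω²·d²x/dθ² = (13.79)²·(-0.035983) = -6.8428 m/s²;  |a| = 6.8428 m/s².

6.84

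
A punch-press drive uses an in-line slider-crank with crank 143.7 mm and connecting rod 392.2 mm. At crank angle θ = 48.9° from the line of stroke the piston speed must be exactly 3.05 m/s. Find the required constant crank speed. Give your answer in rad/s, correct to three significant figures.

For an in-line slider-crank, |v_piston| = rω|sinθ|·[1 + r cosθ/√(L² − r² sin²θ)].
With r = 0.1437 m, L = 0.3922 m, θ = 48.9°: the bracketed kinematic factor |dx/dθ| = 0.13542 m.
ω = v/|dx/dθ| = 3.05/0.13542 = 22.522 rad/s.

22.5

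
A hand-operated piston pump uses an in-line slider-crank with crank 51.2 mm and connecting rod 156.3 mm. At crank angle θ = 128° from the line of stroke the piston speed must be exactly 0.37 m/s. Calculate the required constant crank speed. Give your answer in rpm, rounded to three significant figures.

For an in-line slider-crank, |v_piston| = rω|sinθ|·[1 + r cosθ/√(L² − r² sin²θ)].
With r = 0.0512 m, L = 0.1563 m, θ = 128°: the bracketed kinematic factor |dx/dθ| = 0.031924 m.
ω = v/|dx/dθ| = 0.37/0.031924 = 11.59 rad/s.
N = 60ω/(2π) = 110.68 rpm.

111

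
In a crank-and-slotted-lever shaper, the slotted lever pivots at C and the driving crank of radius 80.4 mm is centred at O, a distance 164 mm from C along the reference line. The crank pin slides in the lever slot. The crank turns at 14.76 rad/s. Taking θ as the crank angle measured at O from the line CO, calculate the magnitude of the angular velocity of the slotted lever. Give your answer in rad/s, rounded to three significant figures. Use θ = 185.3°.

13.9

ω = 14.76 rad/s
Crank pin A relative to C: A = (d + r cosθ, r sinθ); lever angle φ = atan2(r sinθ, d + r cosθ).
Differentiating tanφ: φ̇ = rω(d cosθ + r)/(d² + r² + 2dr cosθ).
d² + r² + 2dr cosθ = |CA|² = 0.0071017 m²;  d cosθ + r = -0.082899 m.
|ω_lever| = |0.0804·14.76·-0.082899| / 0.0071017 = 13.853 rad/s.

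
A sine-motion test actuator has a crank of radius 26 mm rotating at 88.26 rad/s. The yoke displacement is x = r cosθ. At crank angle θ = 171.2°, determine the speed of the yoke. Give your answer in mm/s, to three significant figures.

351

ω = 88.26 rad/s
x = r cosθ ⇒ ẋ = −rω sinθ.
|v| = rω|sinθ| = 0.026·88.26·|sin 171.2°| = 0.35107 m/s = 351.07 mm/s.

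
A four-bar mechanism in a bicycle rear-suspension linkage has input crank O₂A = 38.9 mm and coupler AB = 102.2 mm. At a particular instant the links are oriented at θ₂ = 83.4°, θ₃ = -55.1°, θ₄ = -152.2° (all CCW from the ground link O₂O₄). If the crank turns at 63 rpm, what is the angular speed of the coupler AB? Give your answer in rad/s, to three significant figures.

2.09

ω₂ = 6.597 rad/s (from 63 rpm).
Differentiating the loop-closure r₂e^{iθ₂}+r₃e^{iθ₃}=r₁+r₄e^{iθ₄} gives r₂ω₂e^{iθ₂}+r₃ω₃e^{iθ₃}=r₄ω₄e^{iθ₄}.
Eliminating the other unknown: ω₃ = r₂ω₂ sin(θ₄−θ₂) / [r₃ sin(θ₃−θ₄)].
Numerator sine = +0.82511; denominator sine = +0.99233.
Result = 0.0389·6.597·(+0.82511) / (0.1022·(+0.99233)) = +2.088 rad/s; magnitude 2.088 rad/s.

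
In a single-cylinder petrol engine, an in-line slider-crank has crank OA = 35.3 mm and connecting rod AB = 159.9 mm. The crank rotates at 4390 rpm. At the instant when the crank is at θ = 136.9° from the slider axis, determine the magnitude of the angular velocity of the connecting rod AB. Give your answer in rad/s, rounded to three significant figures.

ω = 459.7 rad/s (converted from 4390 rpm).
The rod makes angle φ with the slider axis where L sinφ = r sinθ; differentiating, L cosφ·φ̇ = r ω cosθ.
L cosφ = √(L² − r² sin²θ) = 0.15807 m.
|ω_rod| = r ω |cosθ| / √(L² − r² sin²θ) = 0.0353·459.7·0.73016/0.15807 = 74.961 rad/s.

75.0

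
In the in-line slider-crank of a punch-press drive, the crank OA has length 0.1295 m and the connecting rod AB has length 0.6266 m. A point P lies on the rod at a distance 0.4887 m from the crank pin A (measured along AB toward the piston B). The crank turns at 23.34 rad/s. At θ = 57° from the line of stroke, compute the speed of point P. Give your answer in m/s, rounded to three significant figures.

2.78

ω = 23.34 rad/s.  Crank-pin speed |V_A| = rω = 3.0225 m/s, perpendicular to OA.
Rod angle: sinφ = −(r/L) sinθ ⇒ φ = -9.981°; ω_rod = −rω cosθ/√(L²−r²sin²θ) = -2.6676 rad/s.
V_P = V_A + ω_rod × AP, with AP = 0.4887 m along the rod.
Components: V_Px = −rω sinθ − a·ω_rod·sinφ = -2.7609 m/s;  V_Py = rω cosθ + a·ω_rod·cosφ = +0.36229 m/s.
|V_P| = √(V_Px² + V_Py²) = 2.7845 m/s.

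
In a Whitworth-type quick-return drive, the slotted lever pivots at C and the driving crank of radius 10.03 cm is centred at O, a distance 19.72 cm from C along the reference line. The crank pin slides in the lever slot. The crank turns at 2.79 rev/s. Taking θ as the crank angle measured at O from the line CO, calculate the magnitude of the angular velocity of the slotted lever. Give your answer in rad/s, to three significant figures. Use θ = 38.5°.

5.60

ω = 17.53 rad/s (from 2.79 rev/s).
Crank pin A relative to C: A = (d + r cosθ, r sinθ); lever angle φ = atan2(r sinθ, d + r cosθ).
Differentiating tanφ: φ̇ = rω(d cosθ + r)/(d² + r² + 2dr cosθ).
d² + r² + 2dr cosθ = |CA|² = 0.0799066 m²;  d cosθ + r = +0.25463 m.
|ω_lever| = |0.1003·17.53·+0.25463| / 0.0799066 = 5.6029 rad/s.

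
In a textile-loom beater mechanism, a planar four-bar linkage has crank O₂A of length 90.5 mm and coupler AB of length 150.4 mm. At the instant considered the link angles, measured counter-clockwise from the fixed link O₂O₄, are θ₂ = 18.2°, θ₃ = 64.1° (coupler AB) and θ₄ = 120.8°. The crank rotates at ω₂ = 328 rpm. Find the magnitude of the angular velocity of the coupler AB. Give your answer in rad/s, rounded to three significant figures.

ω₂ = 34.35 rad/s (from 328 rpm).
Differentiating the loop-closure r₂e^{iθ₂}+r₃e^{iθ₃}=r₁+r₄e^{iθ₄} gives r₂ω₂e^{iθ₂}+r₃ω₃e^{iθ₃}=r₄ω₄e^{iθ₄}.
Eliminating the other unknown: ω₃ = r₂ω₂ sin(θ₄−θ₂) / [r₃ sin(θ₃−θ₄)].
Numerator sine = +0.97592; denominator sine = -0.83581.
Result = 0.0905·34.35·(+0.97592) / (0.1504·(-0.83581)) = -24.133 rad/s; magnitude 24.133 rad/s.

24.1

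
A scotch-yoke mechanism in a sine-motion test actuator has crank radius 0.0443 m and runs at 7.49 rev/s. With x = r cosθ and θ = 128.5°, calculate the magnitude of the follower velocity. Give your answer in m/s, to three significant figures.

1.63

ω = 47.06 rad/s (from 7.49 rev/s).
x = r cosθ ⇒ ẋ = −rω sinθ.
|v| = rω|sinθ| = 0.0443·47.06·|sin 128.5°| = 1.6316 m/s.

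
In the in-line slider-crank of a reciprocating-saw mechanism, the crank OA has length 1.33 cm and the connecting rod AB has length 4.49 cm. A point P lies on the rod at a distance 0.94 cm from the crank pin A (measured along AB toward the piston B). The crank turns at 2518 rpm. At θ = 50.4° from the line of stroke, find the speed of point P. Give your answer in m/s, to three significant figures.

ω = 263.7 rad/s.  Crank-pin speed |V_A| = rω = 3.507 m/s, perpendicular to OA.
Rod angle: sinφ = −(r/L) sinθ ⇒ φ = -13.193°; ω_rod = −rω cosθ/√(L²−r²sin²θ) = -51.137 rad/s.
V_P = V_A + ω_rod × AP, with AP = 0.0094 m along the rod.
Components: V_Px = −rω sinθ − a·ω_rod·sinφ = -2.8119 m/s;  V_Py = rω cosθ + a·ω_rod·cosφ = +1.7674 m/s.
|V_P| = √(V_Px² + V_Py²) = 3.3212 m/s.

3.32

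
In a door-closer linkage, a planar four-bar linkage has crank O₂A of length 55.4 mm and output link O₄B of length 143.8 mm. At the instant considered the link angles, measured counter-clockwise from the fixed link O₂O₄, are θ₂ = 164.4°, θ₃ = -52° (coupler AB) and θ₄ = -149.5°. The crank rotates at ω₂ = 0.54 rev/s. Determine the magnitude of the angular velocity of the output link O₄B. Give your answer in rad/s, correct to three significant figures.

0.782

ω₂ = 3.393 rad/s (from 0.54 rev/s).
Differentiating the loop-closure r₂e^{iθ₂}+r₃e^{iθ₃}=r₁+r₄e^{iθ₄} gives r₂ω₂e^{iθ₂}+r₃ω₃e^{iθ₃}=r₄ω₄e^{iθ₄}.
Eliminating the other unknown: ω₄ = r₂ω₂ sin(θ₂−θ₃) / [r₄ sin(θ₄−θ₃)].
Numerator sine = -0.59342; denominator sine = -0.99144.
Result = 0.0554·3.393·(-0.59342) / (0.1438·(-0.99144)) = +0.78238 rad/s; magnitude 0.78238 rad/s.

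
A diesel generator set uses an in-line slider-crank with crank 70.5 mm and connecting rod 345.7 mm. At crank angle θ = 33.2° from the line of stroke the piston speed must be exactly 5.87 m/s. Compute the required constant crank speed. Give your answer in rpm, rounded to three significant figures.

For an in-line slider-crank, |v_piston| = rω|sinθ|·[1 + r cosθ/√(L² − r² sin²θ)].
With r = 0.0705 m, L = 0.3457 m, θ = 33.2°: the bracketed kinematic factor |dx/dθ| = 0.045232 m.
ω = v/|dx/dθ| = 5.87/0.045232 = 129.78 rad/s.
N = 60ω/(2π) = 1239.3 rpm.

1240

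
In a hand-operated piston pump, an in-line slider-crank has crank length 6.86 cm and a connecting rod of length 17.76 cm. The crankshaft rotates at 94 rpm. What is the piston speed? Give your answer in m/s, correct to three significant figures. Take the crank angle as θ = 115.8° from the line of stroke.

0.499

ω = 2π·94/60 = 9.844 rad/s
For an in-line slider-crank, x = r cosθ + √(L² − r² sin²θ), so v = −rω sinθ·[1 + r cosθ/√(L² − r² sin²θ)].
With r = 0.0686 m, L = 0.1776 m, θ = 115.8°: √(L² − r² sin²θ) = 0.16651 m.
v = −0.0686·9.844·0.90032·[1 + 0.0686·-0.43523/0.16651] = -0.49895 m/s.
|v| = 0.49895 m/s.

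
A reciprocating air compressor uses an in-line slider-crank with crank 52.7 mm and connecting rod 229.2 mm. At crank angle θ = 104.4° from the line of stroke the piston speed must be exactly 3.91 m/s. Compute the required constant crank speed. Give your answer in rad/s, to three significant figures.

For an in-line slider-crank, |v_piston| = rω|sinθ|·[1 + r cosθ/√(L² − r² sin²θ)].
With r = 0.0527 m, L = 0.2292 m, θ = 104.4°: the bracketed kinematic factor |dx/dθ| = 0.04805 m.
ω = v/|dx/dθ| = 3.91/0.04805 = 81.373 rad/s.

81.4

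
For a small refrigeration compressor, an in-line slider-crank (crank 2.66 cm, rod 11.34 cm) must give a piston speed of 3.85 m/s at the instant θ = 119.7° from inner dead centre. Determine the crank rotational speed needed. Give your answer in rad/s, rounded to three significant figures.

For an in-line slider-crank, |v_piston| = rω|sinθ|·[1 + r cosθ/√(L² − r² sin²θ)].
With r = 0.0266 m, L = 0.1134 m, θ = 119.7°: the bracketed kinematic factor |dx/dθ| = 0.020363 m.
ω = v/|dx/dθ| = 3.85/0.020363 = 189.07 rad/s.

189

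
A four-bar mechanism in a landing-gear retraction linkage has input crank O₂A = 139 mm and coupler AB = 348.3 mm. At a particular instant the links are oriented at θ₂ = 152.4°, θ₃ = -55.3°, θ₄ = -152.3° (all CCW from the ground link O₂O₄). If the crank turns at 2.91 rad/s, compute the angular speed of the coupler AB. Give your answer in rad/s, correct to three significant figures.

0.962

ω₂ = 2.91 rad/s
Differentiating the loop-closure r₂e^{iθ₂}+r₃e^{iθ₃}=r₁+r₄e^{iθ₄} gives r₂ω₂e^{iθ₂}+r₃ω₃e^{iθ₃}=r₄ω₄e^{iθ₄}.
Eliminating the other unknown: ω₃ = r₂ω₂ sin(θ₄−θ₂) / [r₃ sin(θ₃−θ₄)].
Numerator sine = +0.82214; denominator sine = +0.99255.
Result = 0.139·2.91·(+0.82214) / (0.3483·(+0.99255)) = +0.96195 rad/s; magnitude 0.96195 rad/s.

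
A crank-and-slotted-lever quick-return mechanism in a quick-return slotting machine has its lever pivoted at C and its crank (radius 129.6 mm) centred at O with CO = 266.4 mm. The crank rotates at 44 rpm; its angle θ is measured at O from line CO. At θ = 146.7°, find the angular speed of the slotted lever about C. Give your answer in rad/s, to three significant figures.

1.85

ω = 4.608 rad/s (from 44 rpm).
Crank pin A relative to C: A = (d + r cosθ, r sinθ); lever angle φ = atan2(r sinθ, d + r cosθ).
Differentiating tanφ: φ̇ = rω(d cosθ + r)/(d² + r² + 2dr cosθ).
d² + r² + 2dr cosθ = |CA|² = 0.0300519 m²;  d cosθ + r = -0.093059 m.
|ω_lever| = |0.1296·4.608·-0.093059| / 0.0300519 = 1.8492 rad/s.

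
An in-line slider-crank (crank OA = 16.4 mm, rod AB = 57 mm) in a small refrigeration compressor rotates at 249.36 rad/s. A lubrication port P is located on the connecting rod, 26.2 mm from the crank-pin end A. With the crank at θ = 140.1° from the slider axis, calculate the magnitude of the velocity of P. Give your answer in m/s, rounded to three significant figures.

2.90

ω = 249.4 rad/s.  Crank-pin speed |V_A| = rω = 4.0895 m/s, perpendicular to OA.
Rod angle: sinφ = −(r/L) sinθ ⇒ φ = -10.635°; ω_rod = −rω cosθ/√(L²−r²sin²θ) = +56.003 rad/s.
V_P = V_A + ω_rod × AP, with AP = 0.0262 m along the rod.
Components: V_Px = −rω sinθ − a·ω_rod·sinφ = -2.3524 m/s;  V_Py = rω cosθ + a·ω_rod·cosφ = -1.6953 m/s.
|V_P| = √(V_Px² + V_Py²) = 2.8996 m/s.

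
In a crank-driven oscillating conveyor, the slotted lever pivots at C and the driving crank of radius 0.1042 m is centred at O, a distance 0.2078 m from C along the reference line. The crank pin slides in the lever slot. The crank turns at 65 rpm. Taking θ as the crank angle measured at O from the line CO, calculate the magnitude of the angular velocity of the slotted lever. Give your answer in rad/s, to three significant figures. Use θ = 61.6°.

1.93

ω = 6.807 rad/s (from 65 rpm).
Crank pin A relative to C: A = (d + r cosθ, r sinθ); lever angle φ = atan2(r sinθ, d + r cosθ).
Differentiating tanφ: φ̇ = rω(d cosθ + r)/(d² + r² + 2dr cosθ).
d² + r² + 2dr cosθ = |CA|² = 0.0746356 m²;  d cosθ + r = +0.20303 m.
|ω_lever| = |0.1042·6.807·+0.20303| / 0.0746356 = 1.9295 rad/s.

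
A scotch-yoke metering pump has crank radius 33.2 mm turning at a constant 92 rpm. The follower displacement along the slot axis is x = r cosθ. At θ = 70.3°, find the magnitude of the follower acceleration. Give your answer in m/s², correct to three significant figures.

1.04

ω = 9.634 rad/s (from 92 rpm).
x = r cosθ ⇒ ẍ = −rω² cosθ (ω constant).
|a| = rω²|cosθ| = 0.0332·(9.634)²·|cos 70.3°| = 1.0388 m/s².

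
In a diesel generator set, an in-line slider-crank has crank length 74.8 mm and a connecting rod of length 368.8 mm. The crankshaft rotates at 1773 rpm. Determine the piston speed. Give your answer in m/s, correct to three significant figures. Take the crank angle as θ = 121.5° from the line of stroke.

ω = 2π·1773/60 = 185.7 rad/s
For an in-line slider-crank, x = r cosθ + √(L² − r² sin²θ), so v = −rω sinθ·[1 + r cosθ/√(L² − r² sin²θ)].
With r = 0.0748 m, L = 0.3688 m, θ = 121.5°: √(L² − r² sin²θ) = 0.36324 m.
v = −0.0748·185.7·0.85264·[1 + 0.0748·-0.52250/0.36324] = -10.567 m/s.
|v| = 10.567 m/s.

10.6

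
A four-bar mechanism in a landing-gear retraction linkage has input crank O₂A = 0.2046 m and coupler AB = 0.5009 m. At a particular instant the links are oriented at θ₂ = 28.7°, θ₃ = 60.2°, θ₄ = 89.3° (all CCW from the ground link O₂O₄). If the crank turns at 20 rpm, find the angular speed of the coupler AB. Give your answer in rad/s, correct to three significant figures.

ω₂ = 2.094 rad/s (from 20 rpm).
Differentiating the loop-closure r₂e^{iθ₂}+r₃e^{iθ₃}=r₁+r₄e^{iθ₄} gives r₂ω₂e^{iθ₂}+r₃ω₃e^{iθ₃}=r₄ω₄e^{iθ₄}.
Eliminating the other unknown: ω₃ = r₂ω₂ sin(θ₄−θ₂) / [r₃ sin(θ₃−θ₄)].
Numerator sine = +0.87121; denominator sine = -0.48634.
Result = 0.2046·2.094·(+0.87121) / (0.5009·(-0.48634)) = -1.5325 rad/s; magnitude 1.5325 rad/s.

1.53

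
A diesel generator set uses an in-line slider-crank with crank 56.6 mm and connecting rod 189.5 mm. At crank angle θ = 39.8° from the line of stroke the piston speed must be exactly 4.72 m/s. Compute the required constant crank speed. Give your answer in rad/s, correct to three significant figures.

For an in-line slider-crank, |v_piston| = rω|sinθ|·[1 + r cosθ/√(L² − r² sin²θ)].
With r = 0.0566 m, L = 0.1895 m, θ = 39.8°: the bracketed kinematic factor |dx/dθ| = 0.0447 m.
ω = v/|dx/dθ| = 4.72/0.0447 = 105.59 rad/s.

106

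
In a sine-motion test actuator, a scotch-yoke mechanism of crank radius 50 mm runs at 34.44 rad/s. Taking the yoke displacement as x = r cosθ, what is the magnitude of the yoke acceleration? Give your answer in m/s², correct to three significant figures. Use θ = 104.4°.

ω = 34.44 rad/s
x = r cosθ ⇒ ẍ = −rω² cosθ (ω constant).
|a| = rω²|cosθ| = 0.05·(34.44)²·|cos 104.4°| = 14.749 m/s².

14.7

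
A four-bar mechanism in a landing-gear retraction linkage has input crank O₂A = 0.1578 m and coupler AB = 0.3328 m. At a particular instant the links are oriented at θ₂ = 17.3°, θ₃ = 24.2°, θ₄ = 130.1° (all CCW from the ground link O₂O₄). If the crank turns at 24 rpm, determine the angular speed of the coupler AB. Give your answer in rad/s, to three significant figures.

1.14

ω₂ = 2.513 rad/s (from 24 rpm).
Differentiating the loop-closure r₂e^{iθ₂}+r₃e^{iθ₃}=r₁+r₄e^{iθ₄} gives r₂ω₂e^{iθ₂}+r₃ω₃e^{iθ₃}=r₄ω₄e^{iθ₄}.
Eliminating the other unknown: ω₃ = r₂ω₂ sin(θ₄−θ₂) / [r₃ sin(θ₃−θ₄)].
Numerator sine = +0.92186; denominator sine = -0.96174.
Result = 0.1578·2.513·(+0.92186) / (0.3328·(-0.96174)) = -1.1423 rad/s; magnitude 1.1423 rad/s.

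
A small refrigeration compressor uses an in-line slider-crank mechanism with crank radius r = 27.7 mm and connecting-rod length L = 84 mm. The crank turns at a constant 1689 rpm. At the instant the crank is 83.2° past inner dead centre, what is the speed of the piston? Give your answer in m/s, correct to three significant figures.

ω = 2π·1689/60 = 176.9 rad/s
For an in-line slider-crank, x = r cosθ + √(L² − r² sin²θ), so v = −rω sinθ·[1 + r cosθ/√(L² − r² sin²θ)].
With r = 0.0277 m, L = 0.084 m, θ = 83.2°: √(L² − r² sin²θ) = 0.079369 m.
v = −0.0277·176.9·0.99297·[1 + 0.0277·0.11840/0.079369] = -5.0659 m/s.
|v| = 5.0659 m/s.

5.07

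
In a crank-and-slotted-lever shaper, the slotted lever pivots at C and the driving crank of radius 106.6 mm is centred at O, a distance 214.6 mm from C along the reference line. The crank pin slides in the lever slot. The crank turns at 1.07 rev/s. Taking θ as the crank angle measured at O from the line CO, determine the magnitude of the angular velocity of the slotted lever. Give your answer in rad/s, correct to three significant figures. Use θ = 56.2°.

ω = 6.723 rad/s (from 1.07 rev/s).
Crank pin A relative to C: A = (d + r cosθ, r sinθ); lever angle φ = atan2(r sinθ, d + r cosθ).
Differentiating tanφ: φ̇ = rω(d cosθ + r)/(d² + r² + 2dr cosθ).
d² + r² + 2dr cosθ = |CA|² = 0.0828688 m²;  d cosθ + r = +0.22598 m.
|ω_lever| = |0.1066·6.723·+0.22598| / 0.0828688 = 1.9543 rad/s.

1.95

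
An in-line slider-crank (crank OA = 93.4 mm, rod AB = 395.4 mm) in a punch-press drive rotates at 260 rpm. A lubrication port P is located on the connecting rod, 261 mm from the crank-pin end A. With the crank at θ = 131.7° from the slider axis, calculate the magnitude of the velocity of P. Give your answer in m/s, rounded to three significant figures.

ω = 27.23 rad/s.  Crank-pin speed |V_A| = rω = 2.543 m/s, perpendicular to OA.
Rod angle: sinφ = −(r/L) sinθ ⇒ φ = -10.158°; ω_rod = −rω cosθ/√(L²−r²sin²θ) = +4.3466 rad/s.
V_P = V_A + ω_rod × AP, with AP = 0.261 m along the rod.
Components: V_Px = −rω sinθ − a·ω_rod·sinφ = -1.6986 m/s;  V_Py = rω cosθ + a·ω_rod·cosφ = -0.57502 m/s.
|V_P| = √(V_Px² + V_Py²) = 1.7933 m/s.

1.79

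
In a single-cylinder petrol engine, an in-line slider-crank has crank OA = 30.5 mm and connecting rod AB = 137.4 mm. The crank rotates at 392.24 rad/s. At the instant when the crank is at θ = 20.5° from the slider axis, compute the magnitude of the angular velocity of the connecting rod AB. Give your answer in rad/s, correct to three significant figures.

81.8

ω = 392.2 rad/s
The rod makes angle φ with the slider axis where L sinφ = r sinθ; differentiating, L cosφ·φ̇ = r ω cosθ.
L cosφ = √(L² − r² sin²θ) = 0.13698 m.
|ω_rod| = r ω |cosθ| / √(L² − r² sin²θ) = 0.0305·392.2·0.93667/0.13698 = 81.803 rad/s.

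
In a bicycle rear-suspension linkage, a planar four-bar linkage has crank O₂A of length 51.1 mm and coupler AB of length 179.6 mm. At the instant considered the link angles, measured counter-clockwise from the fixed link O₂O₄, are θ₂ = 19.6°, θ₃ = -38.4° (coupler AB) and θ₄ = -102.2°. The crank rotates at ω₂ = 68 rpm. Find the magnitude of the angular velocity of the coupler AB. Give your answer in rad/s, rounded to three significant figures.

1.92

ω₂ = 7.121 rad/s (from 68 rpm).
Differentiating the loop-closure r₂e^{iθ₂}+r₃e^{iθ₃}=r₁+r₄e^{iθ₄} gives r₂ω₂e^{iθ₂}+r₃ω₃e^{iθ₃}=r₄ω₄e^{iθ₄}.
Eliminating the other unknown: ω₃ = r₂ω₂ sin(θ₄−θ₂) / [r₃ sin(θ₃−θ₄)].
Numerator sine = -0.84989; denominator sine = +0.89726.
Result = 0.0511·7.121·(-0.84989) / (0.1796·(+0.89726)) = -1.9191 rad/s; magnitude 1.9191 rad/s.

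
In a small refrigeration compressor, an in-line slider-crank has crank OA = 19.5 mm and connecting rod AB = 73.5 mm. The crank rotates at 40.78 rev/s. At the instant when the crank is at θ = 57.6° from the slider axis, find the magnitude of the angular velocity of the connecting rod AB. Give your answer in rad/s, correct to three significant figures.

37.4

ω = 256.2 rad/s (converted from 40.78 rev/s).
The rod makes angle φ with the slider axis where L sinφ = r sinθ; differentiating, L cosφ·φ̇ = r ω cosθ.
L cosφ = √(L² − r² sin²θ) = 0.071632 m.
|ω_rod| = r ω |cosθ| / √(L² − r² sin²θ) = 0.0195·256.2·0.53583/0.071632 = 37.375 rad/s.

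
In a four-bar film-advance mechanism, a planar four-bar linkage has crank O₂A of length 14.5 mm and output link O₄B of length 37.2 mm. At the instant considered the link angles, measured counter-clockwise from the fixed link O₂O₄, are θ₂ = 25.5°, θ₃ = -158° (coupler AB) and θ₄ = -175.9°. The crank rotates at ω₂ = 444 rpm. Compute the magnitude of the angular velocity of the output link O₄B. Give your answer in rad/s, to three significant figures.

3.60

ω₂ = 46.5 rad/s (from 444 rpm).
Differentiating the loop-closure r₂e^{iθ₂}+r₃e^{iθ₃}=r₁+r₄e^{iθ₄} gives r₂ω₂e^{iθ₂}+r₃ω₃e^{iθ₃}=r₄ω₄e^{iθ₄}.
Eliminating the other unknown: ω₄ = r₂ω₂ sin(θ₂−θ₃) / [r₄ sin(θ₄−θ₃)].
Numerator sine = -0.06105; denominator sine = -0.30736.
Result = 0.0145·46.5·(-0.06105) / (0.0372·(-0.30736)) = +3.5997 rad/s; magnitude 3.5997 rad/s.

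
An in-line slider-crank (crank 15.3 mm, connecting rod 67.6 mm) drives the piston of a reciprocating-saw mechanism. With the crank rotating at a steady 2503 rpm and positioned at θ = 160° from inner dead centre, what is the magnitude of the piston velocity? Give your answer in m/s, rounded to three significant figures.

ω = 2π·2503/60 = 262.1 rad/s
For an in-line slider-crank, x = r cosθ + √(L² − r² sin²θ), so v = −rω sinθ·[1 + r cosθ/√(L² − r² sin²θ)].
With r = 0.0153 m, L = 0.0676 m, θ = 160°: √(L² − r² sin²θ) = 0.067397 m.
v = −0.0153·262.1·0.34202·[1 + 0.0153·-0.93969/0.067397] = -1.079 m/s.
|v| = 1.079 m/s.

1.08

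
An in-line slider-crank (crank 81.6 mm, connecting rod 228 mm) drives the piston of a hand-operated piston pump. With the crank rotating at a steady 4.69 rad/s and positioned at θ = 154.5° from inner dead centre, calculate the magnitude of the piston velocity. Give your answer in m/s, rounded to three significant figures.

0.111

ω = 4.69 rad/s
For an in-line slider-crank, x = r cosθ + √(L² − r² sin²θ), so v = −rω sinθ·[1 + r cosθ/√(L² − r² sin²θ)].
With r = 0.0816 m, L = 0.228 m, θ = 154.5°: √(L² − r² sin²θ) = 0.22528 m.
v = −0.0816·4.69·0.43051·[1 + 0.0816·-0.90259/0.22528] = -0.11089 m/s.
|v| = 0.11089 m/s.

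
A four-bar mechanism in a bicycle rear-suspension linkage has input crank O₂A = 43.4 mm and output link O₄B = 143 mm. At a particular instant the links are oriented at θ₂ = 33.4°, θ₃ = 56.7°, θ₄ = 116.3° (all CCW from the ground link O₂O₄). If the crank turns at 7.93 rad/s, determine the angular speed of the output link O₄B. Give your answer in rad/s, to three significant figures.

1.10

ω₂ = 7.93 rad/s
Differentiating the loop-closure r₂e^{iθ₂}+r₃e^{iθ₃}=r₁+r₄e^{iθ₄} gives r₂ω₂e^{iθ₂}+r₃ω₃e^{iθ₃}=r₄ω₄e^{iθ₄}.
Eliminating the other unknown: ω₄ = r₂ω₂ sin(θ₂−θ₃) / [r₄ sin(θ₄−θ₃)].
Numerator sine = -0.39555; denominator sine = +0.86251.
Result = 0.0434·7.93·(-0.39555) / (0.143·(+0.86251)) = -1.1037 rad/s; magnitude 1.1037 rad/s.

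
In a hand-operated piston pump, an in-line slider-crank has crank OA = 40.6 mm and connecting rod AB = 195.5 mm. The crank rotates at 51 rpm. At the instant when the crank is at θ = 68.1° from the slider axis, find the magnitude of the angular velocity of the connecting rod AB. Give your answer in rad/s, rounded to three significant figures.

ω = 5.341 rad/s (converted from 51 rpm).
The rod makes angle φ with the slider axis where L sinφ = r sinθ; differentiating, L cosφ·φ̇ = r ω cosθ.
L cosφ = √(L² − r² sin²θ) = 0.19184 m.
|ω_rod| = r ω |cosθ| / √(L² − r² sin²θ) = 0.0406·5.341·0.37299/0.19184 = 0.42159 rad/s.

0.422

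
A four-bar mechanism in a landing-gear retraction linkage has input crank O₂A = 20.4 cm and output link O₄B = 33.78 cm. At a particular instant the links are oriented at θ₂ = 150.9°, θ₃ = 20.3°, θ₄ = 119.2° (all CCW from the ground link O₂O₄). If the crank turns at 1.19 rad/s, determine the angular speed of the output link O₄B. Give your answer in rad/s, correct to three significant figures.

ω₂ = 1.19 rad/s
Differentiating the loop-closure r₂e^{iθ₂}+r₃e^{iθ₃}=r₁+r₄e^{iθ₄} gives r₂ω₂e^{iθ₂}+r₃ω₃e^{iθ₃}=r₄ω₄e^{iθ₄}.
Eliminating the other unknown: ω₄ = r₂ω₂ sin(θ₂−θ₃) / [r₄ sin(θ₄−θ₃)].
Numerator sine = +0.75927; denominator sine = +0.98796.
Result = 0.204·1.19·(+0.75927) / (0.3378·(+0.98796)) = +0.5523 rad/s; magnitude 0.5523 rad/s.

0.552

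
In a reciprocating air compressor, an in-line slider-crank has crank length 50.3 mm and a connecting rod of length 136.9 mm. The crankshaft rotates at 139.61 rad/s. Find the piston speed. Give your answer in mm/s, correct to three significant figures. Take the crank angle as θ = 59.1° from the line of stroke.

ω = 139.6 rad/s
For an in-line slider-crank, x = r cosθ + √(L² − r² sin²θ), so v = −rω sinθ·[1 + r cosθ/√(L² − r² sin²θ)].
With r = 0.0503 m, L = 0.1369 m, θ = 59.1°: √(L² − r² sin²θ) = 0.12992 m.
v = −0.0503·139.6·0.85806·[1 + 0.0503·0.51354/0.12992] = -7.2237 m/s.
|v| = 7.2237 m/s = 7223.7 mm/s.

7220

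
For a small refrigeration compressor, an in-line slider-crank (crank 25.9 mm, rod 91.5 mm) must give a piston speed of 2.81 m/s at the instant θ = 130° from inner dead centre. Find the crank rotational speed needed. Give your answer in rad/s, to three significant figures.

For an in-line slider-crank, |v_piston| = rω|sinθ|·[1 + r cosθ/√(L² − r² sin²θ)].
With r = 0.0259 m, L = 0.0915 m, θ = 130°: the bracketed kinematic factor |dx/dθ| = 0.016143 m.
ω = v/|dx/dθ| = 2.81/0.016143 = 174.07 rad/s.

174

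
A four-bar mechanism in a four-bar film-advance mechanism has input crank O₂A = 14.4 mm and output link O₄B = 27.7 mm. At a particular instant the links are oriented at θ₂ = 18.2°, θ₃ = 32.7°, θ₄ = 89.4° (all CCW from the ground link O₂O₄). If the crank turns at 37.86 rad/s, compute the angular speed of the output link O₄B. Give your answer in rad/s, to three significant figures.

ω₂ = 37.86 rad/s
Differentiating the loop-closure r₂e^{iθ₂}+r₃e^{iθ₃}=r₁+r₄e^{iθ₄} gives r₂ω₂e^{iθ₂}+r₃ω₃e^{iθ₃}=r₄ω₄e^{iθ₄}.
Eliminating the other unknown: ω₄ = r₂ω₂ sin(θ₂−θ₃) / [r₄ sin(θ₄−θ₃)].
Numerator sine = -0.25038; denominator sine = +0.83581.
Result = 0.0144·37.86·(-0.25038) / (0.0277·(+0.83581)) = -5.896 rad/s; magnitude 5.896 rad/s.

5.90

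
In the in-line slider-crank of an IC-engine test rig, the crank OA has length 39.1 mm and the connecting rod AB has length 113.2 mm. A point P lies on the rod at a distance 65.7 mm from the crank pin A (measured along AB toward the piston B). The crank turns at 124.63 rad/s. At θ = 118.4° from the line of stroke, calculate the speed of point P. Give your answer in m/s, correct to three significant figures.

ω = 124.6 rad/s.  Crank-pin speed |V_A| = rω = 4.873 m/s, perpendicular to OA.
Rod angle: sinφ = −(r/L) sinθ ⇒ φ = -17.688°; ω_rod = −rω cosθ/√(L²−r²sin²θ) = +21.491 rad/s.
V_P = V_A + ω_rod × AP, with AP = 0.0657 m along the rod.
Components: V_Px = −rω sinθ − a·ω_rod·sinφ = -3.8576 m/s;  V_Py = rω cosθ + a·ω_rod·cosφ = -0.97255 m/s.
|V_P| = √(V_Px² + V_Py²) = 3.9783 m/s.

3.98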